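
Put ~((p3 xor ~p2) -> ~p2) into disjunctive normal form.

~((p3 xor ~p2) -> ~p2)
≡ ~(~(p3 xor ~p2) | ~p2)   [eliminate ->]
≡ ~(~((p3 & ~~p2) | (~p3 & ~p2)) | ~p2)   [expand xor]
≡ ~~((p3 & ~~p2) | (~p3 & ~p2)) & ~~p2   [De Morgan]
≡ ((p3 & ~~p2) | (~p3 & ~p2)) & ~~p2   [double negation]
≡ ((p3 & p2) | (~p3 & ~p2)) & ~~p2   [double negation]
≡ ((p3 & p2) | (~p3 & ~p2)) & p2   [double negation]
≡ (p3 & p2 & p2) | (~p3 & ~p2 & p2)   [distribute & over |]
≡ p3 & p2   [simplify]

p3 & p2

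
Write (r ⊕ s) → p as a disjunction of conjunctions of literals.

(r ⊕ s) → p
= ¬(r ⊕ s) ∨ p   (eliminate →)
= ¬((r ∧ ¬s) ∨ (¬r ∧ s)) ∨ p   (expand ⊕)
= (¬(r ∧ ¬s) ∧ ¬(¬r ∧ s)) ∨ p   (De Morgan)
= ((¬r ∨ ¬¬s) ∧ ¬(¬r ∧ s)) ∨ p   (De Morgan)
= ((¬r ∨ s) ∧ ¬(¬r ∧ s)) ∨ p   (double negation)
= ((¬r ∨ s) ∧ (¬¬r ∨ ¬s)) ∨ p   (De Morgan)
= ((¬r ∨ s) ∧ (r ∨ ¬s)) ∨ p   (double negation)
= (¬r ∧ r) ∨ (¬r ∧ ¬s) ∨ (s ∧ r) ∨ (s ∧ ¬s) ∨ p   (distribute ∧ over ∨)
= (¬r ∧ ¬s) ∨ (s ∧ r) ∨ p   (simplify)

(¬r ∧ ¬s) ∨ (s ∧ r) ∨ p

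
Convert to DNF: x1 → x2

¬x1 ∨ x2

x1 → x2
= ¬x1 ∨ x2   (eliminate →)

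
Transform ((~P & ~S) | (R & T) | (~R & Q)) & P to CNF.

(~P | R | Q) & (~P | T | ~R) & (~P | T | Q) & (~S | R | Q) & (~S | T | ~R) & (~S | T | Q) & P

((~P & ~S) | (R & T) | (~R & Q)) & P
= (~P | R | ~R) & (~P | R | Q) & (~P | T | ~R) & (~P | T | Q) & (~S | R | ~R) & (~S | R | Q) & (~S | T | ~R) & (~S | T | Q) & P   (distribute | over &)
= (~P | R | Q) & (~P | T | ~R) & (~P | T | Q) & (~S | R | Q) & (~S | T | ~R) & (~S | T | Q) & P   (simplify)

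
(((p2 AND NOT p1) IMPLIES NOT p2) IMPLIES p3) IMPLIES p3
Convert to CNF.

NOT p2 OR p1 OR p3

(((p2 AND NOT p1) IMPLIES NOT p2) IMPLIES p3) IMPLIES p3
= NOT (((p2 AND NOT p1) IMPLIES NOT p2) IMPLIES p3) OR p3   (eliminate IMPLIES)
= NOT (NOT ((p2 AND NOT p1) IMPLIES NOT p2) OR p3) OR p3   (eliminate IMPLIES)
= NOT (NOT (NOT (p2 AND NOT p1) OR NOT p2) OR p3) OR p3   (eliminate IMPLIES)
= (NOT NOT (NOT (p2 AND NOT p1) OR NOT p2) AND NOT p3) OR p3   (De Morgan)
= ((NOT (p2 AND NOT p1) OR NOT p2) AND NOT p3) OR p3   (double negation)
= ((NOT p2 OR NOT NOT p1 OR NOT p2) AND NOT p3) OR p3   (De Morgan)
= ((NOT p2 OR p1 OR NOT p2) AND NOT p3) OR p3   (double negation)
= (NOT p2 OR p1 OR NOT p2 OR p3) AND (NOT p3 OR p3)   (distribute OR over AND)
= NOT p2 OR p1 OR p3   (simplify)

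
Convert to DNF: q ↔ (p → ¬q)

¬p ∧ q

q ↔ (p → ¬q)
≡ (q → (p → ¬q)) ∧ ((p → ¬q) → q)   (eliminate ↔)
≡ (¬q ∨ (p → ¬q)) ∧ ((p → ¬q) → q)   (eliminate →)
≡ (¬q ∨ ¬p ∨ ¬q) ∧ ((p → ¬q) → q)   (eliminate →)
≡ (¬q ∨ ¬p ∨ ¬q) ∧ (¬(p → ¬q) ∨ q)   (eliminate →)
≡ (¬q ∨ ¬p ∨ ¬q) ∧ (¬(¬p ∨ ¬q) ∨ q)   (eliminate →)
≡ (¬q ∨ ¬p ∨ ¬q) ∧ ((¬¬p ∧ ¬¬q) ∨ q)   (De Morgan)
≡ (¬q ∨ ¬p ∨ ¬q) ∧ ((p ∧ ¬¬q) ∨ q)   (double negation)
≡ (¬q ∨ ¬p ∨ ¬q) ∧ ((p ∧ q) ∨ q)   (double negation)
≡ (¬q ∧ p ∧ q) ∨ (¬q ∧ q) ∨ (¬p ∧ p ∧ q) ∨ (¬p ∧ q) ∨ (¬q ∧ p ∧ q) ∨ (¬q ∧ q)   (distribute ∧ over ∨)
≡ ¬p ∧ q   (simplify)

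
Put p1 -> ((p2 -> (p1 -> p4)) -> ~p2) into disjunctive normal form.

p1 -> ((p2 -> (p1 -> p4)) -> ~p2)
≡ ~p1 | ((p2 -> (p1 -> p4)) -> ~p2)   (eliminate ->)
≡ ~p1 | ~(p2 -> (p1 -> p4)) | ~p2   (eliminate ->)
≡ ~p1 | ~(~p2 | (p1 -> p4)) | ~p2   (eliminate ->)
≡ ~p1 | ~(~p2 | ~p1 | p4) | ~p2   (eliminate ->)
≡ ~p1 | (~~p2 & ~~p1 & ~p4) | ~p2   (De Morgan)
≡ ~p1 | (p2 & ~~p1 & ~p4) | ~p2   (double negation)
≡ ~p1 | (p2 & p1 & ~p4) | ~p2   (double negation)

~p1 | (p2 & p1 & ~p4) | ~p2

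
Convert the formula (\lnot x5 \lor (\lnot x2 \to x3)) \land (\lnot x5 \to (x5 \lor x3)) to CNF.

(\lnot x5 \lor x2 \lor x3) \land (x5 \lor x3)

(\lnot x5 \lor (\lnot x2 \to x3)) \land (\lnot x5 \to (x5 \lor x3))
≡ (\lnot x5 \lor \lnot \lnot x2 \lor x3) \land (\lnot x5 \to (x5 \lor x3))   [eliminate \to]
≡ (\lnot x5 \lor \lnot \lnot x2 \lor x3) \land (\lnot \lnot x5 \lor x5 \lor x3)   [eliminate \to]
≡ (\lnot x5 \lor x2 \lor x3) \land (\lnot \lnot x5 \lor x5 \lor x3)   [double negation]
≡ (\lnot x5 \lor x2 \lor x3) \land (x5 \lor x5 \lor x3)   [double negation]
≡ (\lnot x5 \lor x2 \lor x3) \land (x5 \lor x3)   [simplify]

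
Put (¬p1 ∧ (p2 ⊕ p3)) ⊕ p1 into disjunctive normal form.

(¬p1 ∧ p2 ∧ ¬p3) ∨ (¬p1 ∧ ¬p2 ∧ p3) ∨ p1

(¬p1 ∧ (p2 ⊕ p3)) ⊕ p1
⇔ (¬p1 ∧ (p2 ⊕ p3) ∧ ¬p1) ∨ (¬(¬p1 ∧ (p2 ⊕ p3)) ∧ p1)   [expand ⊕]
⇔ (¬p1 ∧ ((p2 ∧ ¬p3) ∨ (¬p2 ∧ p3)) ∧ ¬p1) ∨ (¬(¬p1 ∧ (p2 ⊕ p3)) ∧ p1)   [expand ⊕]
⇔ (¬p1 ∧ ((p2 ∧ ¬p3) ∨ (¬p2 ∧ p3)) ∧ ¬p1) ∨ (¬(¬p1 ∧ ((p2 ∧ ¬p3) ∨ (¬p2 ∧ p3))) ∧ p1)   [expand ⊕]
⇔ (¬p1 ∧ ((p2 ∧ ¬p3) ∨ (¬p2 ∧ p3)) ∧ ¬p1) ∨ ((¬¬p1 ∨ ¬((p2 ∧ ¬p3) ∨ (¬p2 ∧ p3))) ∧ p1)   [De Morgan]
⇔ (¬p1 ∧ ((p2 ∧ ¬p3) ∨ (¬p2 ∧ p3)) ∧ ¬p1) ∨ ((p1 ∨ ¬((p2 ∧ ¬p3) ∨ (¬p2 ∧ p3))) ∧ p1)   [double negation]
⇔ (¬p1 ∧ ((p2 ∧ ¬p3) ∨ (¬p2 ∧ p3)) ∧ ¬p1) ∨ ((p1 ∨ (¬(p2 ∧ ¬p3) ∧ ¬(¬p2 ∧ p3))) ∧ p1)   [De Morgan]
⇔ (¬p1 ∧ ((p2 ∧ ¬p3) ∨ (¬p2 ∧ p3)) ∧ ¬p1) ∨ ((p1 ∨ ((¬p2 ∨ ¬¬p3) ∧ ¬(¬p2 ∧ p3))) ∧ p1)   [De Morgan]
⇔ (¬p1 ∧ ((p2 ∧ ¬p3) ∨ (¬p2 ∧ p3)) ∧ ¬p1) ∨ ((p1 ∨ ((¬p2 ∨ p3) ∧ ¬(¬p2 ∧ p3))) ∧ p1)   [double negation]
⇔ (¬p1 ∧ ((p2 ∧ ¬p3) ∨ (¬p2 ∧ p3)) ∧ ¬p1) ∨ ((p1 ∨ ((¬p2 ∨ p3) ∧ (¬¬p2 ∨ ¬p3))) ∧ p1)   [De Morgan]
⇔ (¬p1 ∧ ((p2 ∧ ¬p3) ∨ (¬p2 ∧ p3)) ∧ ¬p1) ∨ ((p1 ∨ ((¬p2 ∨ p3) ∧ (p2 ∨ ¬p3))) ∧ p1)   [double negation]
⇔ (¬p1 ∧ p2 ∧ ¬p3 ∧ ¬p1) ∨ (¬p1 ∧ ¬p2 ∧ p3 ∧ ¬p1) ∨ (p1 ∧ p1) ∨ (¬p2 ∧ p2 ∧ p1) ∨ (¬p2 ∧ ¬p3 ∧ p1) ∨ (p3 ∧ p2 ∧ p1) ∨ (p3 ∧ ¬p3 ∧ p1)   [distribute ∧ over ∨]
⇔ (¬p1 ∧ p2 ∧ ¬p3) ∨ (¬p1 ∧ ¬p2 ∧ p3) ∨ p1   [simplify]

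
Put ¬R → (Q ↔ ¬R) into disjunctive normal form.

R ∨ (¬R ∧ Q)

¬R → (Q ↔ ¬R)
≡ ¬¬R ∨ (Q ↔ ¬R)   (eliminate →)
≡ ¬¬R ∨ ((Q → ¬R) ∧ (¬R → Q))   (eliminate ↔)
≡ ¬¬R ∨ ((¬Q ∨ ¬R) ∧ (¬R → Q))   (eliminate →)
≡ ¬¬R ∨ ((¬Q ∨ ¬R) ∧ (¬¬R ∨ Q))   (eliminate →)
≡ R ∨ ((¬Q ∨ ¬R) ∧ (¬¬R ∨ Q))   (double negation)
≡ R ∨ ((¬Q ∨ ¬R) ∧ (R ∨ Q))   (double negation)
≡ R ∨ (¬Q ∧ R) ∨ (¬Q ∧ Q) ∨ (¬R ∧ R) ∨ (¬R ∧ Q)   (distribute ∧ over ∨)
≡ R ∨ (¬R ∧ Q)   (simplify)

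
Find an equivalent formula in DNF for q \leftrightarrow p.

(\lnot q \land \lnot p) \lor (p \land q)

q \leftrightarrow p
⇔ (q \to p) \land (p \to q)   — eliminate \leftrightarrow
⇔ (\lnot q \lor p) \land (p \to q)   — eliminate \to
⇔ (\lnot q \lor p) \land (\lnot p \lor q)   — eliminate \to
⇔ (\lnot q \land \lnot p) \lor (\lnot q \land q) \lor (p \land \lnot p) \lor (p \land q)   — distribute \land over \lor
⇔ (\lnot q \land \lnot p) \lor (p \land q)   — simplify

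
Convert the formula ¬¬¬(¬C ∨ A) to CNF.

C ∧ ¬A

¬¬¬(¬C ∨ A)
= ¬(¬C ∨ A)   (double negation)
= ¬¬C ∧ ¬A   (De Morgan)
= C ∧ ¬A   (double negation)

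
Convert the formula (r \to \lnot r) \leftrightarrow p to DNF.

(r \land \lnot p) \lor (p \land \lnot r)

(r \to \lnot r) \leftrightarrow p
= ((r \to \lnot r) \to p) \land (p \to (r \to \lnot r))
= (\lnot (r \to \lnot r) \lor p) \land (p \to (r \to \lnot r))
= (\lnot (\lnot r \lor \lnot r) \lor p) \land (p \to (r \to \lnot r))
= (\lnot (\lnot r \lor \lnot r) \lor p) \land (\lnot p \lor (r \to \lnot r))
= (\lnot (\lnot r \lor \lnot r) \lor p) \land (\lnot p \lor \lnot r \lor \lnot r)
= ((\lnot \lnot r \land \lnot \lnot r) \lor p) \land (\lnot p \lor \lnot r \lor \lnot r)
= ((r \land \lnot \lnot r) \lor p) \land (\lnot p \lor \lnot r \lor \lnot r)
= ((r \land r) \lor p) \land (\lnot p \lor \lnot r \lor \lnot r)
= (r \land r \land \lnot p) \lor (r \land r \land \lnot r) \lor (r \land r \land \lnot r) \lor (p \land \lnot p) \lor (p \land \lnot r) \lor (p \land \lnot r)
= (r \land \lnot p) \lor (p \land \lnot r)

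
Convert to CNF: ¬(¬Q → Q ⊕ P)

¬Q ∧ (¬P ∨ Q)

¬(¬Q → Q ⊕ P)
⇔ ¬(¬¬Q ∨ (Q ⊕ P))   [eliminate →]
⇔ ¬(¬¬Q ∨ (Q ∨ P) ∧ ¬(Q ∧ P))   [expand ⊕]
⇔ ¬¬¬Q ∧ ¬((Q ∨ P) ∧ ¬(Q ∧ P))   [De Morgan]
⇔ ¬Q ∧ ¬((Q ∨ P) ∧ ¬(Q ∧ P))   [double negation]
⇔ ¬Q ∧ (¬(Q ∨ P) ∨ ¬¬(Q ∧ P))   [De Morgan]
⇔ ¬Q ∧ (¬Q ∧ ¬P ∨ ¬¬(Q ∧ P))   [De Morgan]
⇔ ¬Q ∧ (¬Q ∧ ¬P ∨ Q ∧ P)   [double negation]
⇔ ¬Q ∧ (¬Q ∨ Q) ∧ (¬Q ∨ P) ∧ (¬P ∨ Q) ∧ (¬P ∨ P)   [distribute ∨ over ∧]
⇔ ¬Q ∧ (¬P ∨ Q)   [simplify]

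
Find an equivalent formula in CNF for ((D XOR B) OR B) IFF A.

(NOT D OR B OR A) AND (NOT B OR A) AND (NOT A OR D OR B)

((D XOR B) OR B) IFF A
≡ (((D XOR B) OR B) IMPLIES A) AND (A IMPLIES ((D XOR B) OR B))   [eliminate IFF]
≡ (NOT ((D XOR B) OR B) OR A) AND (A IMPLIES ((D XOR B) OR B))   [eliminate IMPLIES]
≡ (NOT (((D OR B) AND NOT (D AND B)) OR B) OR A) AND (A IMPLIES ((D XOR B) OR B))   [expand XOR]
≡ (NOT (((D OR B) AND NOT (D AND B)) OR B) OR A) AND (NOT A OR (D XOR B) OR B)   [eliminate IMPLIES]
≡ (NOT (((D OR B) AND NOT (D AND B)) OR B) OR A) AND (NOT A OR ((D OR B) AND NOT (D AND B)) OR B)   [expand XOR]
≡ ((NOT ((D OR B) AND NOT (D AND B)) AND NOT B) OR A) AND (NOT A OR ((D OR B) AND NOT (D AND B)) OR B)   [De Morgan]
≡ (((NOT (D OR B) OR NOT NOT (D AND B)) AND NOT B) OR A) AND (NOT A OR ((D OR B) AND NOT (D AND B)) OR B)   [De Morgan]
≡ ((((NOT D AND NOT B) OR NOT NOT (D AND B)) AND NOT B) OR A) AND (NOT A OR ((D OR B) AND NOT (D AND B)) OR B)   [De Morgan]
≡ ((((NOT D AND NOT B) OR (D AND B)) AND NOT B) OR A) AND (NOT A OR ((D OR B) AND NOT (D AND B)) OR B)   [double negation]
≡ ((((NOT D AND NOT B) OR (D AND B)) AND NOT B) OR A) AND (NOT A OR ((D OR B) AND (NOT D OR NOT B)) OR B)   [De Morgan]
≡ (NOT D OR D OR A) AND (NOT D OR B OR A) AND (NOT B OR D OR A) AND (NOT B OR B OR A) AND (NOT B OR A) AND (NOT A OR D OR B OR B) AND (NOT A OR NOT D OR NOT B OR B)   [distribute OR over AND]
≡ (NOT D OR B OR A) AND (NOT B OR A) AND (NOT A OR D OR B)   [simplify]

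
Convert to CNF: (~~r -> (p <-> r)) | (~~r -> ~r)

(~~r -> (p <-> r)) | (~~r -> ~r)
= ~~~r | (p <-> r) | (~~r -> ~r)
= ~~~r | ((p -> r) & (r -> p)) | (~~r -> ~r)
= ~~~r | ((~p | r) & (r -> p)) | (~~r -> ~r)
= ~~~r | ((~p | r) & (~r | p)) | (~~r -> ~r)
= ~~~r | ((~p | r) & (~r | p)) | ~~~r | ~r
= ~r | ((~p | r) & (~r | p)) | ~~~r | ~r
= ~r | ((~p | r) & (~r | p)) | ~r | ~r
= (~r | ~p | r | ~r | ~r) & (~r | ~r | p | ~r | ~r)
= ~r | p

~r | p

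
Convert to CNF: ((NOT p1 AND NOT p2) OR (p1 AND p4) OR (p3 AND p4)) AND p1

((NOT p1 AND NOT p2) OR (p1 AND p4) OR (p3 AND p4)) AND p1
≡ (NOT p1 OR p1 OR p3) AND (NOT p1 OR p1 OR p4) AND (NOT p1 OR p4 OR p3) AND (NOT p1 OR p4 OR p4) AND (NOT p2 OR p1 OR p3) AND (NOT p2 OR p1 OR p4) AND (NOT p2 OR p4 OR p3) AND (NOT p2 OR p4 OR p4) AND p1   [distribute OR over AND]
≡ (NOT p1 OR p4) AND (NOT p2 OR p4) AND p1   [simplify]

(NOT p1 OR p4) AND (NOT p2 OR p4) AND p1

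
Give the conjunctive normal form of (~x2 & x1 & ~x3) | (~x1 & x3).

(~x2 | ~x1) & (~x2 | x3) & (x1 | x3) & (~x3 | ~x1)

(~x2 & x1 & ~x3) | (~x1 & x3)
⇔ (~x2 | ~x1) & (~x2 | x3) & (x1 | ~x1) & (x1 | x3) & (~x3 | ~x1) & (~x3 | x3)   [distribute | over &]
⇔ (~x2 | ~x1) & (~x2 | x3) & (x1 | x3) & (~x3 | ~x1)   [simplify]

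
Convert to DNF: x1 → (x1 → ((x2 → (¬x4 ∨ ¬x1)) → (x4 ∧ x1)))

x1 → (x1 → ((x2 → (¬x4 ∨ ¬x1)) → (x4 ∧ x1)))
= ¬x1 ∨ (x1 → ((x2 → (¬x4 ∨ ¬x1)) → (x4 ∧ x1)))   [eliminate →]
= ¬x1 ∨ ¬x1 ∨ ((x2 → (¬x4 ∨ ¬x1)) → (x4 ∧ x1))   [eliminate →]
= ¬x1 ∨ ¬x1 ∨ ¬(x2 → (¬x4 ∨ ¬x1)) ∨ (x4 ∧ x1)   [eliminate →]
= ¬x1 ∨ ¬x1 ∨ ¬(¬x2 ∨ ¬x4 ∨ ¬x1) ∨ (x4 ∧ x1)   [eliminate →]
= ¬x1 ∨ ¬x1 ∨ (¬¬x2 ∧ ¬¬x4 ∧ ¬¬x1) ∨ (x4 ∧ x1)   [De Morgan]
= ¬x1 ∨ ¬x1 ∨ (x2 ∧ ¬¬x4 ∧ ¬¬x1) ∨ (x4 ∧ x1)   [double negation]
= ¬x1 ∨ ¬x1 ∨ (x2 ∧ x4 ∧ ¬¬x1) ∨ (x4 ∧ x1)   [double negation]
= ¬x1 ∨ ¬x1 ∨ (x2 ∧ x4 ∧ x1) ∨ (x4 ∧ x1)   [double negation]
= ¬x1 ∨ (x4 ∧ x1)   [simplify]

¬x1 ∨ (x4 ∧ x1)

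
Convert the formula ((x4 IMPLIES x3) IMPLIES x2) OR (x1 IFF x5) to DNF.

(x4 AND NOT x3) OR x2 OR (NOT x1 AND NOT x5) OR (x5 AND x1)

((x4 IMPLIES x3) IMPLIES x2) OR (x1 IFF x5)
≡ NOT (x4 IMPLIES x3) OR x2 OR (x1 IFF x5)   (eliminate IMPLIES)
≡ NOT (NOT x4 OR x3) OR x2 OR (x1 IFF x5)   (eliminate IMPLIES)
≡ NOT (NOT x4 OR x3) OR x2 OR ((x1 IMPLIES x5) AND (x5 IMPLIES x1))   (eliminate IFF)
≡ NOT (NOT x4 OR x3) OR x2 OR ((NOT x1 OR x5) AND (x5 IMPLIES x1))   (eliminate IMPLIES)
≡ NOT (NOT x4 OR x3) OR x2 OR ((NOT x1 OR x5) AND (NOT x5 OR x1))   (eliminate IMPLIES)
≡ (NOT NOT x4 AND NOT x3) OR x2 OR ((NOT x1 OR x5) AND (NOT x5 OR x1))   (De Morgan)
≡ (x4 AND NOT x3) OR x2 OR ((NOT x1 OR x5) AND (NOT x5 OR x1))   (double negation)
≡ (x4 AND NOT x3) OR x2 OR (NOT x1 AND NOT x5) OR (NOT x1 AND x1) OR (x5 AND NOT x5) OR (x5 AND x1)   (distribute AND over OR)
≡ (x4 AND NOT x3) OR x2 OR (NOT x1 AND NOT x5) OR (x5 AND x1)   (simplify)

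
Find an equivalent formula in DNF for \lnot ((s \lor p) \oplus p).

\lnot ((s \lor p) \oplus p)
= \lnot (((s \lor p) \land \lnot p) \lor (\lnot (s \lor p) \land p))
= \lnot ((s \lor p) \land \lnot p) \land \lnot (\lnot (s \lor p) \land p)
= (\lnot (s \lor p) \lor \lnot \lnot p) \land \lnot (\lnot (s \lor p) \land p)
= ((\lnot s \land \lnot p) \lor \lnot \lnot p) \land \lnot (\lnot (s \lor p) \land p)
= ((\lnot s \land \lnot p) \lor p) \land \lnot (\lnot (s \lor p) \land p)
= ((\lnot s \land \lnot p) \lor p) \land (\lnot \lnot (s \lor p) \lor \lnot p)
= ((\lnot s \land \lnot p) \lor p) \land (s \lor p \lor \lnot p)
= (\lnot s \land \lnot p \land s) \lor (\lnot s \land \lnot p \land p) \lor (\lnot s \land \lnot p \land \lnot p) \lor (p \land s) \lor (p \land p) \lor (p \land \lnot p)
= (\lnot s \land \lnot p) \lor p

(\lnot s \land \lnot p) \lor p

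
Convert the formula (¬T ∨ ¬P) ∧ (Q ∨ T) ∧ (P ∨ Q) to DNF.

(¬T ∨ ¬P) ∧ (Q ∨ T) ∧ (P ∨ Q)
⇔ (¬T ∧ Q ∧ P) ∨ (¬T ∧ Q ∧ Q) ∨ (¬T ∧ T ∧ P) ∨ (¬T ∧ T ∧ Q) ∨ (¬P ∧ Q ∧ P) ∨ (¬P ∧ Q ∧ Q) ∨ (¬P ∧ T ∧ P) ∨ (¬P ∧ T ∧ Q)   [distribute ∧ over ∨]
⇔ (¬T ∧ Q) ∨ (¬P ∧ Q)   [simplify]

(¬T ∧ Q) ∨ (¬P ∧ Q)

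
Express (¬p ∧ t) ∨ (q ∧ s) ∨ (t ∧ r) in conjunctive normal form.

(¬p ∧ t) ∨ (q ∧ s) ∨ (t ∧ r)
≡ (¬p ∨ q ∨ t) ∧ (¬p ∨ q ∨ r) ∧ (¬p ∨ s ∨ t) ∧ (¬p ∨ s ∨ r) ∧ (t ∨ q ∨ t) ∧ (t ∨ q ∨ r) ∧ (t ∨ s ∨ t) ∧ (t ∨ s ∨ r)   [distribute ∨ over ∧]
≡ (¬p ∨ q ∨ r) ∧ (¬p ∨ s ∨ r) ∧ (t ∨ q) ∧ (t ∨ s)   [simplify]

(¬p ∨ q ∨ r) ∧ (¬p ∨ s ∨ r) ∧ (t ∨ q) ∧ (t ∨ s)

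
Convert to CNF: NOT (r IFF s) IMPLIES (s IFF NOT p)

(NOT r OR s OR p) AND (NOT s OR r OR NOT p)

NOT (r IFF s) IMPLIES (s IFF NOT p)
= NOT NOT (r IFF s) OR (s IFF NOT p)   [eliminate IMPLIES]
= NOT NOT ((r IMPLIES s) AND (s IMPLIES r)) OR (s IFF NOT p)   [eliminate IFF]
= NOT NOT ((NOT r OR s) AND (s IMPLIES r)) OR (s IFF NOT p)   [eliminate IMPLIES]
= NOT NOT ((NOT r OR s) AND (NOT s OR r)) OR (s IFF NOT p)   [eliminate IMPLIES]
= NOT NOT ((NOT r OR s) AND (NOT s OR r)) OR ((s IMPLIES NOT p) AND (NOT p IMPLIES s))   [eliminate IFF]
= NOT NOT ((NOT r OR s) AND (NOT s OR r)) OR ((NOT s OR NOT p) AND (NOT p IMPLIES s))   [eliminate IMPLIES]
= NOT NOT ((NOT r OR s) AND (NOT s OR r)) OR ((NOT s OR NOT p) AND (NOT NOT p OR s))   [eliminate IMPLIES]
= ((NOT r OR s) AND (NOT s OR r)) OR ((NOT s OR NOT p) AND (NOT NOT p OR s))   [double negation]
= ((NOT r OR s) AND (NOT s OR r)) OR ((NOT s OR NOT p) AND (p OR s))   [double negation]
= (NOT r OR s OR NOT s OR NOT p) AND (NOT r OR s OR p OR s) AND (NOT s OR r OR NOT s OR NOT p) AND (NOT s OR r OR p OR s)   [distribute OR over AND]
= (NOT r OR s OR p) AND (NOT s OR r OR NOT p)   [simplify]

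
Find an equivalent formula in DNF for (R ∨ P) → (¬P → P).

(¬R ∧ ¬P) ∨ P

(R ∨ P) → (¬P → P)
≡ ¬(R ∨ P) ∨ (¬P → P)
≡ ¬(R ∨ P) ∨ ¬¬P ∨ P
≡ (¬R ∧ ¬P) ∨ ¬¬P ∨ P
≡ (¬R ∧ ¬P) ∨ P ∨ P
≡ (¬R ∧ ¬P) ∨ P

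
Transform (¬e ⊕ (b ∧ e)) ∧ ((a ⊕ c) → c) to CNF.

(¬e ⊕ (b ∧ e)) ∧ ((a ⊕ c) → c)
≡ (¬e ∨ (b ∧ e)) ∧ ¬(¬e ∧ b ∧ e) ∧ ((a ⊕ c) → c)   — expand ⊕
≡ (¬e ∨ (b ∧ e)) ∧ ¬(¬e ∧ b ∧ e) ∧ (¬(a ⊕ c) ∨ c)   — eliminate →
≡ (¬e ∨ (b ∧ e)) ∧ ¬(¬e ∧ b ∧ e) ∧ (¬((a ∨ c) ∧ ¬(a ∧ c)) ∨ c)   — expand ⊕
≡ (¬e ∨ (b ∧ e)) ∧ (¬¬e ∨ ¬b ∨ ¬e) ∧ (¬((a ∨ c) ∧ ¬(a ∧ c)) ∨ c)   — De Morgan
≡ (¬e ∨ (b ∧ e)) ∧ (e ∨ ¬b ∨ ¬e) ∧ (¬((a ∨ c) ∧ ¬(a ∧ c)) ∨ c)   — double negation
≡ (¬e ∨ (b ∧ e)) ∧ (e ∨ ¬b ∨ ¬e) ∧ (¬(a ∨ c) ∨ ¬¬(a ∧ c) ∨ c)   — De Morgan
≡ (¬e ∨ (b ∧ e)) ∧ (e ∨ ¬b ∨ ¬e) ∧ ((¬a ∧ ¬c) ∨ ¬¬(a ∧ c) ∨ c)   — De Morgan
≡ (¬e ∨ (b ∧ e)) ∧ (e ∨ ¬b ∨ ¬e) ∧ ((¬a ∧ ¬c) ∨ (a ∧ c) ∨ c)   — double negation
≡ (¬e ∨ b) ∧ (¬e ∨ e) ∧ (e ∨ ¬b ∨ ¬e) ∧ (¬a ∨ a ∨ c) ∧ (¬a ∨ c ∨ c) ∧ (¬c ∨ a ∨ c) ∧ (¬c ∨ c ∨ c)   — distribute ∨ over ∧
≡ (¬e ∨ b) ∧ (¬a ∨ c)   — simplify

(¬e ∨ b) ∧ (¬a ∨ c)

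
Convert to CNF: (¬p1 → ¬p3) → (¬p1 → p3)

p3 ∨ p1

(¬p1 → ¬p3) → (¬p1 → p3)
= ¬(¬p1 → ¬p3) ∨ (¬p1 → p3)   [eliminate →]
= ¬(¬¬p1 ∨ ¬p3) ∨ (¬p1 → p3)   [eliminate →]
= ¬(¬¬p1 ∨ ¬p3) ∨ ¬¬p1 ∨ p3   [eliminate →]
= (¬¬¬p1 ∧ ¬¬p3) ∨ ¬¬p1 ∨ p3   [De Morgan]
= (¬p1 ∧ ¬¬p3) ∨ ¬¬p1 ∨ p3   [double negation]
= (¬p1 ∧ p3) ∨ ¬¬p1 ∨ p3   [double negation]
= (¬p1 ∧ p3) ∨ p1 ∨ p3   [double negation]
= (¬p1 ∨ p1 ∨ p3) ∧ (p3 ∨ p1 ∨ p3)   [distribute ∨ over ∧]
= p3 ∨ p1   [simplify]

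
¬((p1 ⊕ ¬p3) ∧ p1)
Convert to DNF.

¬((p1 ⊕ ¬p3) ∧ p1)
= ¬(((p1 ∧ ¬¬p3) ∨ (¬p1 ∧ ¬p3)) ∧ p1)   (expand ⊕)
= ¬((p1 ∧ ¬¬p3) ∨ (¬p1 ∧ ¬p3)) ∨ ¬p1   (De Morgan)
= (¬(p1 ∧ ¬¬p3) ∧ ¬(¬p1 ∧ ¬p3)) ∨ ¬p1   (De Morgan)
= ((¬p1 ∨ ¬¬¬p3) ∧ ¬(¬p1 ∧ ¬p3)) ∨ ¬p1   (De Morgan)
= ((¬p1 ∨ ¬p3) ∧ ¬(¬p1 ∧ ¬p3)) ∨ ¬p1   (double negation)
= ((¬p1 ∨ ¬p3) ∧ (¬¬p1 ∨ ¬¬p3)) ∨ ¬p1   (De Morgan)
= ((¬p1 ∨ ¬p3) ∧ (p1 ∨ ¬¬p3)) ∨ ¬p1   (double negation)
= ((¬p1 ∨ ¬p3) ∧ (p1 ∨ p3)) ∨ ¬p1   (double negation)
= (¬p1 ∧ p1) ∨ (¬p1 ∧ p3) ∨ (¬p3 ∧ p1) ∨ (¬p3 ∧ p3) ∨ ¬p1   (distribute ∧ over ∨)
= (¬p3 ∧ p1) ∨ ¬p1   (simplify)

(¬p3 ∧ p1) ∨ ¬p1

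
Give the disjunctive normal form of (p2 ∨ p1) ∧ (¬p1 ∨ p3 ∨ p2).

p2 ∨ (p1 ∧ p3)

(p2 ∨ p1) ∧ (¬p1 ∨ p3 ∨ p2)
⇔ (p2 ∧ ¬p1) ∨ (p2 ∧ p3) ∨ (p2 ∧ p2) ∨ (p1 ∧ ¬p1) ∨ (p1 ∧ p3) ∨ (p1 ∧ p2)   [distribute ∧ over ∨]
⇔ p2 ∨ (p1 ∧ p3)   [simplify]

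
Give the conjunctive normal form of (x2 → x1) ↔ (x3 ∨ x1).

(x2 → x1) ↔ (x3 ∨ x1)
≡ ((x2 → x1) → (x3 ∨ x1)) ∧ ((x3 ∨ x1) → (x2 → x1))   — eliminate ↔
≡ (¬(x2 → x1) ∨ x3 ∨ x1) ∧ ((x3 ∨ x1) → (x2 → x1))   — eliminate →
≡ (¬(¬x2 ∨ x1) ∨ x3 ∨ x1) ∧ ((x3 ∨ x1) → (x2 → x1))   — eliminate →
≡ (¬(¬x2 ∨ x1) ∨ x3 ∨ x1) ∧ (¬(x3 ∨ x1) ∨ (x2 → x1))   — eliminate →
≡ (¬(¬x2 ∨ x1) ∨ x3 ∨ x1) ∧ (¬(x3 ∨ x1) ∨ ¬x2 ∨ x1)   — eliminate →
≡ ((¬¬x2 ∧ ¬x1) ∨ x3 ∨ x1) ∧ (¬(x3 ∨ x1) ∨ ¬x2 ∨ x1)   — De Morgan
≡ ((x2 ∧ ¬x1) ∨ x3 ∨ x1) ∧ (¬(x3 ∨ x1) ∨ ¬x2 ∨ x1)   — double negation
≡ ((x2 ∧ ¬x1) ∨ x3 ∨ x1) ∧ ((¬x3 ∧ ¬x1) ∨ ¬x2 ∨ x1)   — De Morgan
≡ (x2 ∨ x3 ∨ x1) ∧ (¬x1 ∨ x3 ∨ x1) ∧ (¬x3 ∨ ¬x2 ∨ x1) ∧ (¬x1 ∨ ¬x2 ∨ x1)   — distribute ∨ over ∧
≡ (x2 ∨ x3 ∨ x1) ∧ (¬x3 ∨ ¬x2 ∨ x1)   — simplify

(x2 ∨ x3 ∨ x1) ∧ (¬x3 ∨ ¬x2 ∨ x1)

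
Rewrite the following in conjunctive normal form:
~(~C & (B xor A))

(C | ~B | A) & (C | ~A | B)

~(~C & (B xor A))
⇔ ~(~C & (B | A) & ~(B & A))   [expand xor]
⇔ ~~C | ~(B | A) | ~~(B & A)   [De Morgan]
⇔ C | ~(B | A) | ~~(B & A)   [double negation]
⇔ C | (~B & ~A) | ~~(B & A)   [De Morgan]
⇔ C | (~B & ~A) | (B & A)   [double negation]
⇔ (C | ~B | B) & (C | ~B | A) & (C | ~A | B) & (C | ~A | A)   [distribute | over &]
⇔ (C | ~B | A) & (C | ~A | B)   [simplify]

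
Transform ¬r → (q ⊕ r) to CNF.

r ∨ q

¬r → (q ⊕ r)
= ¬¬r ∨ (q ⊕ r)
= ¬¬r ∨ ((q ∨ r) ∧ ¬(q ∧ r))
= r ∨ ((q ∨ r) ∧ ¬(q ∧ r))
= r ∨ ((q ∨ r) ∧ (¬q ∨ ¬r))
= (r ∨ q ∨ r) ∧ (r ∨ ¬q ∨ ¬r)
= r ∨ q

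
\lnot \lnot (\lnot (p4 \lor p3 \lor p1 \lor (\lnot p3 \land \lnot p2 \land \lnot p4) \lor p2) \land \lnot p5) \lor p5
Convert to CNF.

\lnot \lnot (\lnot (p4 \lor p3 \lor p1 \lor (\lnot p3 \land \lnot p2 \land \lnot p4) \lor p2) \land \lnot p5) \lor p5
⇔ (\lnot (p4 \lor p3 \lor p1 \lor (\lnot p3 \land \lnot p2 \land \lnot p4) \lor p2) \land \lnot p5) \lor p5   — double negation
⇔ (\lnot p4 \land \lnot p3 \land \lnot p1 \land \lnot (\lnot p3 \land \lnot p2 \land \lnot p4) \land \lnot p2 \land \lnot p5) \lor p5   — De Morgan
⇔ (\lnot p4 \land \lnot p3 \land \lnot p1 \land (\lnot \lnot p3 \lor \lnot \lnot p2 \lor \lnot \lnot p4) \land \lnot p2 \land \lnot p5) \lor p5   — De Morgan
⇔ (\lnot p4 \land \lnot p3 \land \lnot p1 \land (p3 \lor \lnot \lnot p2 \lor \lnot \lnot p4) \land \lnot p2 \land \lnot p5) \lor p5   — double negation
⇔ (\lnot p4 \land \lnot p3 \land \lnot p1 \land (p3 \lor p2 \lor \lnot \lnot p4) \land \lnot p2 \land \lnot p5) \lor p5   — double negation
⇔ (\lnot p4 \land \lnot p3 \land \lnot p1 \land (p3 \lor p2 \lor p4) \land \lnot p2 \land \lnot p5) \lor p5   — double negation
⇔ (\lnot p4 \lor p5) \land (\lnot p3 \lor p5) \land (\lnot p1 \lor p5) \land (p3 \lor p2 \lor p4 \lor p5) \land (\lnot p2 \lor p5) \land (\lnot p5 \lor p5)   — distribute \lor over \land
⇔ (\lnot p4 \lor p5) \land (\lnot p3 \lor p5) \land (\lnot p1 \lor p5) \land (p3 \lor p2 \lor p4 \lor p5) \land (\lnot p2 \lor p5)   — simplify

(\lnot p4 \lor p5) \land (\lnot p3 \lor p5) \land (\lnot p1 \lor p5) \land (p3 \lor p2 \lor p4 \lor p5) \land (\lnot p2 \lor p5)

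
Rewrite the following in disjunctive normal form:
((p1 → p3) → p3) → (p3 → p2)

¬p3 ∨ p2

((p1 → p3) → p3) → (p3 → p2)
⇔ ¬((p1 → p3) → p3) ∨ (p3 → p2)   — eliminate →
⇔ ¬(¬(p1 → p3) ∨ p3) ∨ (p3 → p2)   — eliminate →
⇔ ¬(¬(¬p1 ∨ p3) ∨ p3) ∨ (p3 → p2)   — eliminate →
⇔ ¬(¬(¬p1 ∨ p3) ∨ p3) ∨ ¬p3 ∨ p2   — eliminate →
⇔ (¬¬(¬p1 ∨ p3) ∧ ¬p3) ∨ ¬p3 ∨ p2   — De Morgan
⇔ ((¬p1 ∨ p3) ∧ ¬p3) ∨ ¬p3 ∨ p2   — double negation
⇔ (¬p1 ∧ ¬p3) ∨ (p3 ∧ ¬p3) ∨ ¬p3 ∨ p2   — distribute ∧ over ∨
⇔ ¬p3 ∨ p2   — simplify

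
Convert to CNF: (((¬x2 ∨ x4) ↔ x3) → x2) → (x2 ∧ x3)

(x2 ∨ x3) ∧ (¬x4 ∨ x3) ∧ (¬x2 ∨ x3)

(((¬x2 ∨ x4) ↔ x3) → x2) → (x2 ∧ x3)
⇔ ¬(((¬x2 ∨ x4) ↔ x3) → x2) ∨ (x2 ∧ x3)
⇔ ¬(¬((¬x2 ∨ x4) ↔ x3) ∨ x2) ∨ (x2 ∧ x3)
⇔ ¬(¬(((¬x2 ∨ x4) → x3) ∧ (x3 → (¬x2 ∨ x4))) ∨ x2) ∨ (x2 ∧ x3)
⇔ ¬(¬((¬(¬x2 ∨ x4) ∨ x3) ∧ (x3 → (¬x2 ∨ x4))) ∨ x2) ∨ (x2 ∧ x3)
⇔ ¬(¬((¬(¬x2 ∨ x4) ∨ x3) ∧ (¬x3 ∨ ¬x2 ∨ x4)) ∨ x2) ∨ (x2 ∧ x3)
⇔ (¬¬((¬(¬x2 ∨ x4) ∨ x3) ∧ (¬x3 ∨ ¬x2 ∨ x4)) ∧ ¬x2) ∨ (x2 ∧ x3)
⇔ ((¬(¬x2 ∨ x4) ∨ x3) ∧ (¬x3 ∨ ¬x2 ∨ x4) ∧ ¬x2) ∨ (x2 ∧ x3)
⇔ (((¬¬x2 ∧ ¬x4) ∨ x3) ∧ (¬x3 ∨ ¬x2 ∨ x4) ∧ ¬x2) ∨ (x2 ∧ x3)
⇔ (((x2 ∧ ¬x4) ∨ x3) ∧ (¬x3 ∨ ¬x2 ∨ x4) ∧ ¬x2) ∨ (x2 ∧ x3)
⇔ (x2 ∨ x3 ∨ x2) ∧ (x2 ∨ x3 ∨ x3) ∧ (¬x4 ∨ x3 ∨ x2) ∧ (¬x4 ∨ x3 ∨ x3) ∧ (¬x3 ∨ ¬x2 ∨ x4 ∨ x2) ∧ (¬x3 ∨ ¬x2 ∨ x4 ∨ x3) ∧ (¬x2 ∨ x2) ∧ (¬x2 ∨ x3)
⇔ (x2 ∨ x3) ∧ (¬x4 ∨ x3) ∧ (¬x2 ∨ x3)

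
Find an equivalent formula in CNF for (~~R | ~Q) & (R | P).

(~~R | ~Q) & (R | P)
≡ (R | ~Q) & (R | P)   (double negation)

(R | ~Q) & (R | P)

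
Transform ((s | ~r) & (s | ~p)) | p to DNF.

s | (~r & ~p) | p

((s | ~r) & (s | ~p)) | p
≡ (s & s) | (s & ~p) | (~r & s) | (~r & ~p) | p
≡ s | (~r & ~p) | p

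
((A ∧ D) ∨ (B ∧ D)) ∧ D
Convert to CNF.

((A ∧ D) ∨ (B ∧ D)) ∧ D
⇔ (A ∨ B) ∧ (A ∨ D) ∧ (D ∨ B) ∧ (D ∨ D) ∧ D
⇔ (A ∨ B) ∧ D

(A ∨ B) ∧ D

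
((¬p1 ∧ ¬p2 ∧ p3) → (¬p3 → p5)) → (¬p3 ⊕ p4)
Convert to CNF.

(p3 ∨ ¬p4) ∧ (¬p3 ∨ p4)

((¬p1 ∧ ¬p2 ∧ p3) → (¬p3 → p5)) → (¬p3 ⊕ p4)
≡ ¬((¬p1 ∧ ¬p2 ∧ p3) → (¬p3 → p5)) ∨ (¬p3 ⊕ p4)   [eliminate →]
≡ ¬(¬(¬p1 ∧ ¬p2 ∧ p3) ∨ (¬p3 → p5)) ∨ (¬p3 ⊕ p4)   [eliminate →]
≡ ¬(¬(¬p1 ∧ ¬p2 ∧ p3) ∨ ¬¬p3 ∨ p5) ∨ (¬p3 ⊕ p4)   [eliminate →]
≡ ¬(¬(¬p1 ∧ ¬p2 ∧ p3) ∨ ¬¬p3 ∨ p5) ∨ ((¬p3 ∨ p4) ∧ ¬(¬p3 ∧ p4))   [expand ⊕]
≡ (¬¬(¬p1 ∧ ¬p2 ∧ p3) ∧ ¬¬¬p3 ∧ ¬p5) ∨ ((¬p3 ∨ p4) ∧ ¬(¬p3 ∧ p4))   [De Morgan]
≡ (¬p1 ∧ ¬p2 ∧ p3 ∧ ¬¬¬p3 ∧ ¬p5) ∨ ((¬p3 ∨ p4) ∧ ¬(¬p3 ∧ p4))   [double negation]
≡ (¬p1 ∧ ¬p2 ∧ p3 ∧ ¬p3 ∧ ¬p5) ∨ ((¬p3 ∨ p4) ∧ ¬(¬p3 ∧ p4))   [double negation]
≡ (¬p1 ∧ ¬p2 ∧ p3 ∧ ¬p3 ∧ ¬p5) ∨ ((¬p3 ∨ p4) ∧ (¬¬p3 ∨ ¬p4))   [De Morgan]
≡ (¬p1 ∧ ¬p2 ∧ p3 ∧ ¬p3 ∧ ¬p5) ∨ ((¬p3 ∨ p4) ∧ (p3 ∨ ¬p4))   [double negation]
≡ (¬p1 ∨ ¬p3 ∨ p4) ∧ (¬p1 ∨ p3 ∨ ¬p4) ∧ (¬p2 ∨ ¬p3 ∨ p4) ∧ (¬p2 ∨ p3 ∨ ¬p4) ∧ (p3 ∨ ¬p3 ∨ p4) ∧ (p3 ∨ p3 ∨ ¬p4) ∧ (¬p3 ∨ ¬p3 ∨ p4) ∧ (¬p3 ∨ p3 ∨ ¬p4) ∧ (¬p5 ∨ ¬p3 ∨ p4) ∧ (¬p5 ∨ p3 ∨ ¬p4)   [distribute ∨ over ∧]
≡ (p3 ∨ ¬p4) ∧ (¬p3 ∨ p4)   [simplify]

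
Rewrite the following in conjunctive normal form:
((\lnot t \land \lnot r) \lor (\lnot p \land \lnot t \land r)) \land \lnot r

((\lnot t \land \lnot r) \lor (\lnot p \land \lnot t \land r)) \land \lnot r
⇔ (\lnot t \lor \lnot p) \land (\lnot t \lor \lnot t) \land (\lnot t \lor r) \land (\lnot r \lor \lnot p) \land (\lnot r \lor \lnot t) \land (\lnot r \lor r) \land \lnot r   — distribute \lor over \land
⇔ \lnot t \land \lnot r   — simplify

\lnot t \land \lnot r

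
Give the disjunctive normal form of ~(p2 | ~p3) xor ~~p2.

~(p2 | ~p3) xor ~~p2
≡ (~(p2 | ~p3) & ~~~p2) | (~~(p2 | ~p3) & ~~p2)   (expand xor)
≡ (~p2 & ~~p3 & ~~~p2) | (~~(p2 | ~p3) & ~~p2)   (De Morgan)
≡ (~p2 & p3 & ~~~p2) | (~~(p2 | ~p3) & ~~p2)   (double negation)
≡ (~p2 & p3 & ~p2) | (~~(p2 | ~p3) & ~~p2)   (double negation)
≡ (~p2 & p3 & ~p2) | ((p2 | ~p3) & ~~p2)   (double negation)
≡ (~p2 & p3 & ~p2) | ((p2 | ~p3) & p2)   (double negation)
≡ (~p2 & p3 & ~p2) | (p2 & p2) | (~p3 & p2)   (distribute & over |)
≡ (~p2 & p3) | p2   (simplify)

(~p2 & p3) | p2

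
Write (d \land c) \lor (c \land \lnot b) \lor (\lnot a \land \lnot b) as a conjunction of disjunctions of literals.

(d \land c) \lor (c \land \lnot b) \lor (\lnot a \land \lnot b)
≡ (d \lor c \lor \lnot a) \land (d \lor c \lor \lnot b) \land (d \lor \lnot b \lor \lnot a) \land (d \lor \lnot b \lor \lnot b) \land (c \lor c \lor \lnot a) \land (c \lor c \lor \lnot b) \land (c \lor \lnot b \lor \lnot a) \land (c \lor \lnot b \lor \lnot b)   [distribute \lor over \land]
≡ (d \lor \lnot b) \land (c \lor \lnot a) \land (c \lor \lnot b)   [simplify]

(d \lor \lnot b) \land (c \lor \lnot a) \land (c \lor \lnot b)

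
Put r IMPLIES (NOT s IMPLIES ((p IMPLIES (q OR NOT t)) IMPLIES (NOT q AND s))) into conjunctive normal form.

(NOT r OR s OR p) AND (NOT r OR s OR NOT q) AND (NOT r OR s OR t)

r IMPLIES (NOT s IMPLIES ((p IMPLIES (q OR NOT t)) IMPLIES (NOT q AND s)))
≡ NOT r OR (NOT s IMPLIES ((p IMPLIES (q OR NOT t)) IMPLIES (NOT q AND s)))   [eliminate IMPLIES]
≡ NOT r OR NOT NOT s OR ((p IMPLIES (q OR NOT t)) IMPLIES (NOT q AND s))   [eliminate IMPLIES]
≡ NOT r OR NOT NOT s OR NOT (p IMPLIES (q OR NOT t)) OR (NOT q AND s)   [eliminate IMPLIES]
≡ NOT r OR NOT NOT s OR NOT (NOT p OR q OR NOT t) OR (NOT q AND s)   [eliminate IMPLIES]
≡ NOT r OR s OR NOT (NOT p OR q OR NOT t) OR (NOT q AND s)   [double negation]
≡ NOT r OR s OR (NOT NOT p AND NOT q AND NOT NOT t) OR (NOT q AND s)   [De Morgan]
≡ NOT r OR s OR (p AND NOT q AND NOT NOT t) OR (NOT q AND s)   [double negation]
≡ NOT r OR s OR (p AND NOT q AND t) OR (NOT q AND s)   [double negation]
≡ (NOT r OR s OR p OR NOT q) AND (NOT r OR s OR p OR s) AND (NOT r OR s OR NOT q OR NOT q) AND (NOT r OR s OR NOT q OR s) AND (NOT r OR s OR t OR NOT q) AND (NOT r OR s OR t OR s)   [distribute OR over AND]
≡ (NOT r OR s OR p) AND (NOT r OR s OR NOT q) AND (NOT r OR s OR t)   [simplify]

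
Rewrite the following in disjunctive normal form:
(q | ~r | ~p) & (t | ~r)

(q | ~r | ~p) & (t | ~r)
≡ (q & t) | (q & ~r) | (~r & t) | (~r & ~r) | (~p & t) | (~p & ~r)   — distribute & over |
≡ (q & t) | ~r | (~p & t)   — simplify

(q & t) | ~r | (~p & t)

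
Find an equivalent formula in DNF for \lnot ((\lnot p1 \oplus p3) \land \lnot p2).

\lnot ((\lnot p1 \oplus p3) \land \lnot p2)
⇔ \lnot ((\lnot p1 \land \lnot p3 \lor \lnot \lnot p1 \land p3) \land \lnot p2)   [expand \oplus]
⇔ \lnot (\lnot p1 \land \lnot p3 \lor \lnot \lnot p1 \land p3) \lor \lnot \lnot p2   [De Morgan]
⇔ \lnot (\lnot p1 \land \lnot p3) \land \lnot (\lnot \lnot p1 \land p3) \lor \lnot \lnot p2   [De Morgan]
⇔ (\lnot \lnot p1 \lor \lnot \lnot p3) \land \lnot (\lnot \lnot p1 \land p3) \lor \lnot \lnot p2   [De Morgan]
⇔ (p1 \lor \lnot \lnot p3) \land \lnot (\lnot \lnot p1 \land p3) \lor \lnot \lnot p2   [double negation]
⇔ (p1 \lor p3) \land \lnot (\lnot \lnot p1 \land p3) \lor \lnot \lnot p2   [double negation]
⇔ (p1 \lor p3) \land (\lnot \lnot \lnot p1 \lor \lnot p3) \lor \lnot \lnot p2   [De Morgan]
⇔ (p1 \lor p3) \land (\lnot p1 \lor \lnot p3) \lor \lnot \lnot p2   [double negation]
⇔ (p1 \lor p3) \land (\lnot p1 \lor \lnot p3) \lor p2   [double negation]
⇔ p1 \land \lnot p1 \lor p1 \land \lnot p3 \lor p3 \land \lnot p1 \lor p3 \land \lnot p3 \lor p2   [distribute \land over \lor]
⇔ p1 \land \lnot p3 \lor p3 \land \lnot p1 \lor p2   [simplify]

p1 \land \lnot p3 \lor p3 \land \lnot p1 \lor p2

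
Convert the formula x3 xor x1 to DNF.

(x3 & ~x1) | (~x3 & x1)

x3 xor x1
⇔ (x3 & ~x1) | (~x3 & x1)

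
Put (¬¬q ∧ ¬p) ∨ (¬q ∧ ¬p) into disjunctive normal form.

(q ∧ ¬p) ∨ (¬q ∧ ¬p)

(¬¬q ∧ ¬p) ∨ (¬q ∧ ¬p)
≡ (q ∧ ¬p) ∨ (¬q ∧ ¬p)   (double negation)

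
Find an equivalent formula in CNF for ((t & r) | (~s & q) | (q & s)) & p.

((t & r) | (~s & q) | (q & s)) & p
≡ (t | ~s | q) & (t | ~s | s) & (t | q | q) & (t | q | s) & (r | ~s | q) & (r | ~s | s) & (r | q | q) & (r | q | s) & p   [distribute | over &]
≡ (t | q) & (r | q) & p   [simplify]

(t | q) & (r | q) & p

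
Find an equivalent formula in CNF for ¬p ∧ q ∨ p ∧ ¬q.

(¬p ∨ ¬q) ∧ (q ∨ p)

¬p ∧ q ∨ p ∧ ¬q
≡ (¬p ∨ p) ∧ (¬p ∨ ¬q) ∧ (q ∨ p) ∧ (q ∨ ¬q)   [distribute ∨ over ∧]
≡ (¬p ∨ ¬q) ∧ (q ∨ p)   [simplify]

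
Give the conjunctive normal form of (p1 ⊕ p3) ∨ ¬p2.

(p1 ∨ p3 ∨ ¬p2) ∧ (¬p1 ∨ ¬p3 ∨ ¬p2)

(p1 ⊕ p3) ∨ ¬p2
= ((p1 ∨ p3) ∧ ¬(p1 ∧ p3)) ∨ ¬p2
= ((p1 ∨ p3) ∧ (¬p1 ∨ ¬p3)) ∨ ¬p2
= (p1 ∨ p3 ∨ ¬p2) ∧ (¬p1 ∨ ¬p3 ∨ ¬p2)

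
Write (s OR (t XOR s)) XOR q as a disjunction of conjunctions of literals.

(s OR (t XOR s)) XOR q
= ((s OR (t XOR s)) AND NOT q) OR (NOT (s OR (t XOR s)) AND q)
= ((s OR (t AND NOT s) OR (NOT t AND s)) AND NOT q) OR (NOT (s OR (t XOR s)) AND q)
= ((s OR (t AND NOT s) OR (NOT t AND s)) AND NOT q) OR (NOT (s OR (t AND NOT s) OR (NOT t AND s)) AND q)
= ((s OR (t AND NOT s) OR (NOT t AND s)) AND NOT q) OR (NOT s AND NOT (t AND NOT s) AND NOT (NOT t AND s) AND q)
= ((s OR (t AND NOT s) OR (NOT t AND s)) AND NOT q) OR (NOT s AND (NOT t OR NOT NOT s) AND NOT (NOT t AND s) AND q)
= ((s OR (t AND NOT s) OR (NOT t AND s)) AND NOT q) OR (NOT s AND (NOT t OR s) AND NOT (NOT t AND s) AND q)
= ((s OR (t AND NOT s) OR (NOT t AND s)) AND NOT q) OR (NOT s AND (NOT t OR s) AND (NOT NOT t OR NOT s) AND q)
= ((s OR (t AND NOT s) OR (NOT t AND s)) AND NOT q) OR (NOT s AND (NOT t OR s) AND (t OR NOT s) AND q)
= (s AND NOT q) OR (t AND NOT s AND NOT q) OR (NOT t AND s AND NOT q) OR (NOT s AND NOT t AND t AND q) OR (NOT s AND NOT t AND NOT s AND q) OR (NOT s AND s AND t AND q) OR (NOT s AND s AND NOT s AND q)
= (s AND NOT q) OR (t AND NOT s AND NOT q) OR (NOT s AND NOT t AND q)

(s AND NOT q) OR (t AND NOT s AND NOT q) OR (NOT s AND NOT t AND q)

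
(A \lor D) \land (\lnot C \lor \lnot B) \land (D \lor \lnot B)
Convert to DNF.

(A \land \lnot B) \lor (D \land \lnot C) \lor (D \land \lnot B)

(A \lor D) \land (\lnot C \lor \lnot B) \land (D \lor \lnot B)
= (A \land \lnot C \land D) \lor (A \land \lnot C \land \lnot B) \lor (A \land \lnot B \land D) \lor (A \land \lnot B \land \lnot B) \lor (D \land \lnot C \land D) \lor (D \land \lnot C \land \lnot B) \lor (D \land \lnot B \land D) \lor (D \land \lnot B \land \lnot B)   — distribute \land over \lor
= (A \land \lnot B) \lor (D \land \lnot C) \lor (D \land \lnot B)   — simplify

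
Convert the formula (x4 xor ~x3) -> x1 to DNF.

(~x4 & x3) | (~x3 & x4) | x1

(x4 xor ~x3) -> x1
≡ ~(x4 xor ~x3) | x1   (eliminate ->)
≡ ~((x4 & ~~x3) | (~x4 & ~x3)) | x1   (expand xor)
≡ (~(x4 & ~~x3) & ~(~x4 & ~x3)) | x1   (De Morgan)
≡ ((~x4 | ~~~x3) & ~(~x4 & ~x3)) | x1   (De Morgan)
≡ ((~x4 | ~x3) & ~(~x4 & ~x3)) | x1   (double negation)
≡ ((~x4 | ~x3) & (~~x4 | ~~x3)) | x1   (De Morgan)
≡ ((~x4 | ~x3) & (x4 | ~~x3)) | x1   (double negation)
≡ ((~x4 | ~x3) & (x4 | x3)) | x1   (double negation)
≡ (~x4 & x4) | (~x4 & x3) | (~x3 & x4) | (~x3 & x3) | x1   (distribute & over |)
≡ (~x4 & x3) | (~x3 & x4) | x1   (simplify)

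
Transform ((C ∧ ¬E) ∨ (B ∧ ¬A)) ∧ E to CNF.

(C ∨ B) ∧ (C ∨ ¬A) ∧ (¬E ∨ B) ∧ (¬E ∨ ¬A) ∧ E

((C ∧ ¬E) ∨ (B ∧ ¬A)) ∧ E
≡ (C ∨ B) ∧ (C ∨ ¬A) ∧ (¬E ∨ B) ∧ (¬E ∨ ¬A) ∧ E   [distribute ∨ over ∧]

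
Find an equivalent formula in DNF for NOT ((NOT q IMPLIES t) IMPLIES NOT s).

NOT ((NOT q IMPLIES t) IMPLIES NOT s)
⇔ NOT (NOT (NOT q IMPLIES t) OR NOT s)   [eliminate IMPLIES]
⇔ NOT (NOT (NOT NOT q OR t) OR NOT s)   [eliminate IMPLIES]
⇔ NOT NOT (NOT NOT q OR t) AND NOT NOT s   [De Morgan]
⇔ (NOT NOT q OR t) AND NOT NOT s   [double negation]
⇔ (q OR t) AND NOT NOT s   [double negation]
⇔ (q OR t) AND s   [double negation]
⇔ (q AND s) OR (t AND s)   [distribute AND over OR]

(q AND s) OR (t AND s)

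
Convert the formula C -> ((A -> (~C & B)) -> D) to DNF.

C -> ((A -> (~C & B)) -> D)
≡ ~C | ((A -> (~C & B)) -> D)   [eliminate ->]
≡ ~C | ~(A -> (~C & B)) | D   [eliminate ->]
≡ ~C | ~(~A | (~C & B)) | D   [eliminate ->]
≡ ~C | (~~A & ~(~C & B)) | D   [De Morgan]
≡ ~C | (A & ~(~C & B)) | D   [double negation]
≡ ~C | (A & (~~C | ~B)) | D   [De Morgan]
≡ ~C | (A & (C | ~B)) | D   [double negation]
≡ ~C | (A & C) | (A & ~B) | D   [distribute & over |]

~C | (A & C) | (A & ~B) | D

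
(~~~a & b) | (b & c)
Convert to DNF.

(~~~a & b) | (b & c)
≡ (~a & b) | (b & c)   [double negation]

(~a & b) | (b & c)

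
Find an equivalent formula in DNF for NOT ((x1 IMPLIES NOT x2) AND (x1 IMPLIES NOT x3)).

NOT ((x1 IMPLIES NOT x2) AND (x1 IMPLIES NOT x3))
≡ NOT ((NOT x1 OR NOT x2) AND (x1 IMPLIES NOT x3))   — eliminate IMPLIES
≡ NOT ((NOT x1 OR NOT x2) AND (NOT x1 OR NOT x3))   — eliminate IMPLIES
≡ NOT (NOT x1 OR NOT x2) OR NOT (NOT x1 OR NOT x3)   — De Morgan
≡ (NOT NOT x1 AND NOT NOT x2) OR NOT (NOT x1 OR NOT x3)   — De Morgan
≡ (x1 AND NOT NOT x2) OR NOT (NOT x1 OR NOT x3)   — double negation
≡ (x1 AND x2) OR NOT (NOT x1 OR NOT x3)   — double negation
≡ (x1 AND x2) OR (NOT NOT x1 AND NOT NOT x3)   — De Morgan
≡ (x1 AND x2) OR (x1 AND NOT NOT x3)   — double negation
≡ (x1 AND x2) OR (x1 AND x3)   — double negation

(x1 AND x2) OR (x1 AND x3)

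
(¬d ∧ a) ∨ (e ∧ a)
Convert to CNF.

(¬d ∧ a) ∨ (e ∧ a)
≡ (¬d ∨ e) ∧ (¬d ∨ a) ∧ (a ∨ e) ∧ (a ∨ a)
≡ (¬d ∨ e) ∧ a

(¬d ∨ e) ∧ a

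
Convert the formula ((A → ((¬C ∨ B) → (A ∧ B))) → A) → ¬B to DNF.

((A → ((¬C ∨ B) → (A ∧ B))) → A) → ¬B
≡ ¬((A → ((¬C ∨ B) → (A ∧ B))) → A) ∨ ¬B   (eliminate →)
≡ ¬(¬(A → ((¬C ∨ B) → (A ∧ B))) ∨ A) ∨ ¬B   (eliminate →)
≡ ¬(¬(¬A ∨ ((¬C ∨ B) → (A ∧ B))) ∨ A) ∨ ¬B   (eliminate →)
≡ ¬(¬(¬A ∨ ¬(¬C ∨ B) ∨ (A ∧ B)) ∨ A) ∨ ¬B   (eliminate →)
≡ (¬¬(¬A ∨ ¬(¬C ∨ B) ∨ (A ∧ B)) ∧ ¬A) ∨ ¬B   (De Morgan)
≡ ((¬A ∨ ¬(¬C ∨ B) ∨ (A ∧ B)) ∧ ¬A) ∨ ¬B   (double negation)
≡ ((¬A ∨ (¬¬C ∧ ¬B) ∨ (A ∧ B)) ∧ ¬A) ∨ ¬B   (De Morgan)
≡ ((¬A ∨ (C ∧ ¬B) ∨ (A ∧ B)) ∧ ¬A) ∨ ¬B   (double negation)
≡ (¬A ∧ ¬A) ∨ (C ∧ ¬B ∧ ¬A) ∨ (A ∧ B ∧ ¬A) ∨ ¬B   (distribute ∧ over ∨)
≡ ¬A ∨ ¬B   (simplify)

¬A ∨ ¬B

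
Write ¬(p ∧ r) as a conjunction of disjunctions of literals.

¬p ∨ ¬r

¬(p ∧ r)
≡ ¬p ∨ ¬r   [De Morgan]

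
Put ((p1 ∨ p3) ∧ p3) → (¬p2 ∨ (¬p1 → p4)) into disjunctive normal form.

¬p3 ∨ ¬p2 ∨ p1 ∨ p4

((p1 ∨ p3) ∧ p3) → (¬p2 ∨ (¬p1 → p4))
= ¬((p1 ∨ p3) ∧ p3) ∨ ¬p2 ∨ (¬p1 → p4)
= ¬((p1 ∨ p3) ∧ p3) ∨ ¬p2 ∨ ¬¬p1 ∨ p4
= ¬(p1 ∨ p3) ∨ ¬p3 ∨ ¬p2 ∨ ¬¬p1 ∨ p4
= (¬p1 ∧ ¬p3) ∨ ¬p3 ∨ ¬p2 ∨ ¬¬p1 ∨ p4
= (¬p1 ∧ ¬p3) ∨ ¬p3 ∨ ¬p2 ∨ p1 ∨ p4
= ¬p3 ∨ ¬p2 ∨ p1 ∨ p4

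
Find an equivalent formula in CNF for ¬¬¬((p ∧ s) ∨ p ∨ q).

¬p ∧ ¬q

¬¬¬((p ∧ s) ∨ p ∨ q)
= ¬((p ∧ s) ∨ p ∨ q)
= ¬(p ∧ s) ∧ ¬p ∧ ¬q
= (¬p ∨ ¬s) ∧ ¬p ∧ ¬q
= ¬p ∧ ¬q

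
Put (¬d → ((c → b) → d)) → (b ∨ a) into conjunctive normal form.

(¬d → ((c → b) → d)) → (b ∨ a)
≡ ¬(¬d → ((c → b) → d)) ∨ b ∨ a   [eliminate →]
≡ ¬(¬¬d ∨ ((c → b) → d)) ∨ b ∨ a   [eliminate →]
≡ ¬(¬¬d ∨ ¬(c → b) ∨ d) ∨ b ∨ a   [eliminate →]
≡ ¬(¬¬d ∨ ¬(¬c ∨ b) ∨ d) ∨ b ∨ a   [eliminate →]
≡ (¬¬¬d ∧ ¬¬(¬c ∨ b) ∧ ¬d) ∨ b ∨ a   [De Morgan]
≡ (¬d ∧ ¬¬(¬c ∨ b) ∧ ¬d) ∨ b ∨ a   [double negation]
≡ (¬d ∧ (¬c ∨ b) ∧ ¬d) ∨ b ∨ a   [double negation]
≡ (¬d ∨ b ∨ a) ∧ (¬c ∨ b ∨ b ∨ a) ∧ (¬d ∨ b ∨ a)   [distribute ∨ over ∧]
≡ (¬d ∨ b ∨ a) ∧ (¬c ∨ b ∨ a)   [simplify]

(¬d ∨ b ∨ a) ∧ (¬c ∨ b ∨ a)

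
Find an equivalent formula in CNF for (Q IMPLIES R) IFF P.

(Q OR P) AND (NOT R OR P) AND (NOT P OR NOT Q OR R)

(Q IMPLIES R) IFF P
⇔ ((Q IMPLIES R) IMPLIES P) AND (P IMPLIES (Q IMPLIES R))   [eliminate IFF]
⇔ (NOT (Q IMPLIES R) OR P) AND (P IMPLIES (Q IMPLIES R))   [eliminate IMPLIES]
⇔ (NOT (NOT Q OR R) OR P) AND (P IMPLIES (Q IMPLIES R))   [eliminate IMPLIES]
⇔ (NOT (NOT Q OR R) OR P) AND (NOT P OR (Q IMPLIES R))   [eliminate IMPLIES]
⇔ (NOT (NOT Q OR R) OR P) AND (NOT P OR NOT Q OR R)   [eliminate IMPLIES]
⇔ ((NOT NOT Q AND NOT R) OR P) AND (NOT P OR NOT Q OR R)   [De Morgan]
⇔ ((Q AND NOT R) OR P) AND (NOT P OR NOT Q OR R)   [double negation]
⇔ (Q OR P) AND (NOT R OR P) AND (NOT P OR NOT Q OR R)   [distribute OR over AND]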